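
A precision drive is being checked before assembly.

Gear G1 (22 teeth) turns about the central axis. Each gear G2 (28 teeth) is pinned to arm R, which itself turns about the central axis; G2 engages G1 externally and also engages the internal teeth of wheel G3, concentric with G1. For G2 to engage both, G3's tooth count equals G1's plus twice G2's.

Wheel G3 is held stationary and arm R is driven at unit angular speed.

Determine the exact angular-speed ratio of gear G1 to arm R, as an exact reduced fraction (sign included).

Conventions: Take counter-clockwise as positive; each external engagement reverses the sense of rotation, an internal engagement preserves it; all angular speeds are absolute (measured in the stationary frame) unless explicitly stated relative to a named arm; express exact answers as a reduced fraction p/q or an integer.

50/11

topology: planetary set — G1 22T / G2 28T / G3 78T, arm = carrier (Willis)
ring teeth: 22 + 2·28 = 78
22(ω_sun−ω_arm) = −78(ω_ring−ω_arm),  ω_ring = 0, ω_arm = 1
ω_sun = 1 − (78/22)(0−1) = 50/11
ω_out/ω_in = 50/11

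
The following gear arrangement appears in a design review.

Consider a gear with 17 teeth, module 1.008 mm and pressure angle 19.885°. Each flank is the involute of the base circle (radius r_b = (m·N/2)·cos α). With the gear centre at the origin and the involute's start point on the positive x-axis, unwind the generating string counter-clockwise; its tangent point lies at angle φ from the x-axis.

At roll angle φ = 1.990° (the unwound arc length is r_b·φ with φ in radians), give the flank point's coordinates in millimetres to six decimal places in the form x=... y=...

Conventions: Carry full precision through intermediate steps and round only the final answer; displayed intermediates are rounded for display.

x=8.062010 y=0.000113

single-mesh involute tooth geometry (17T wheel at module 1.008)
pitch radius r_p = m·N/2 = 1.008·17/2 = 8.568000
base radius r_b = r_p·cos α = 8.568000·cos 19.885° = 8.057152
roll angle φ = 1.990° = 0.03473205 rad
x = r_b·(cos φ + φ·sin φ) = 8.062010
y = r_b·(sin φ − φ·cos φ) = 0.000113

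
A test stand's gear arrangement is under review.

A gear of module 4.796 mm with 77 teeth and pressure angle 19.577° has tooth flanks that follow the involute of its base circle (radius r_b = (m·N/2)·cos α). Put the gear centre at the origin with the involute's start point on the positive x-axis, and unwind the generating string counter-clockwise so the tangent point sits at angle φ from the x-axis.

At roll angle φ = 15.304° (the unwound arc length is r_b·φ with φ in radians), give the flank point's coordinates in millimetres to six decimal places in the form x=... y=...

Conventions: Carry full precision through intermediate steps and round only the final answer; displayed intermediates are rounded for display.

topology: single-mesh involute geometry — m = 4.796, N = 77
pitch radius r_p = m·N/2 = 4.796·77/2 = 184.646000
base radius r_b = r_p·cos α = 184.646000·cos 19.577° = 173.971991
roll angle φ = 15.304° = 0.26710519 rad
x = r_b·(cos φ + φ·sin φ) = 180.067768
y = r_b·(sin φ − φ·cos φ) = 1.097244

x=180.067768 y=1.097244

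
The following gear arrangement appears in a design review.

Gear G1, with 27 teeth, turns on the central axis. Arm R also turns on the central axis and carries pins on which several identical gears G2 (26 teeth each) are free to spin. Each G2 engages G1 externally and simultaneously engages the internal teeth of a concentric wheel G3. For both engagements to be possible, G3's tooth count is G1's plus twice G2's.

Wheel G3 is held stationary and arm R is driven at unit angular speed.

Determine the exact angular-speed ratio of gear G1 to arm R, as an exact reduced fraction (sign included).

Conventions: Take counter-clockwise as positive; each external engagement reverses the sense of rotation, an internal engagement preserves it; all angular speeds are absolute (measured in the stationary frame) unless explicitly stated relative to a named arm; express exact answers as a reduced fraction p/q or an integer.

106/27

topology: planetary set — G1 27T / G2 26T / G3 79T, arm = carrier (Willis)
ring teeth: 27 + 2·26 = 79
27(ω_sun−ω_arm) = −79(ω_ring−ω_arm),  ω_ring = 0, ω_arm = 1
ω_sun = 1 − (79/27)(0−1) = 106/27
ω_out/ω_in = 106/27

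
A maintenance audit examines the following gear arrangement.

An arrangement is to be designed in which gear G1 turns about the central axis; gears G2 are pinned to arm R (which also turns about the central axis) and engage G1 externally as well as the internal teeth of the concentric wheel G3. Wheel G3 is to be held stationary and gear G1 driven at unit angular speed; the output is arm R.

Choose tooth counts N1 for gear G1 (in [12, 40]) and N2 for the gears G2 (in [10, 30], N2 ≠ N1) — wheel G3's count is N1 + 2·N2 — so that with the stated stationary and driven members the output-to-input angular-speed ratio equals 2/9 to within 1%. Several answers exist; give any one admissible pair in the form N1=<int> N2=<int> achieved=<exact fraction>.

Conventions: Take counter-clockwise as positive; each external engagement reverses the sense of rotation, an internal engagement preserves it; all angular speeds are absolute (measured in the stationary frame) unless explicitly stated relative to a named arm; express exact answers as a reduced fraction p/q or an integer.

N1=12 N2=15 achieved=2/9

topology: planetary set — design target 2/9, arm = carrier (Willis)
Willis with ω_ring = 0: ω_arm/ω_sun = N1/(N1+N3); set equal to 2/9  ⇒  N3/N1 = 1/(2/9) − 1 = 7/2
N3 = N1 + 2·N2  ⇒  N2/N1 = (N3/N1 − 1)/2 = (7/2 − 1)/2 = 5/4
smallest multiple with N1 ≥ 12 and N2 ≥ 10: k = 3  ⇒  N1 = 3·4 = 12, N2 = 3·5 = 15 (N1 ≤ 40, N2 ≤ 30, N2 ≠ N1 ✓), N3 = 12 + 2·15 = 42
check: N1/(N1+N3) with N1 = 12, N3 = 42 gives 2/9; |achieved − target| = 0 ≤ 1/450 ✓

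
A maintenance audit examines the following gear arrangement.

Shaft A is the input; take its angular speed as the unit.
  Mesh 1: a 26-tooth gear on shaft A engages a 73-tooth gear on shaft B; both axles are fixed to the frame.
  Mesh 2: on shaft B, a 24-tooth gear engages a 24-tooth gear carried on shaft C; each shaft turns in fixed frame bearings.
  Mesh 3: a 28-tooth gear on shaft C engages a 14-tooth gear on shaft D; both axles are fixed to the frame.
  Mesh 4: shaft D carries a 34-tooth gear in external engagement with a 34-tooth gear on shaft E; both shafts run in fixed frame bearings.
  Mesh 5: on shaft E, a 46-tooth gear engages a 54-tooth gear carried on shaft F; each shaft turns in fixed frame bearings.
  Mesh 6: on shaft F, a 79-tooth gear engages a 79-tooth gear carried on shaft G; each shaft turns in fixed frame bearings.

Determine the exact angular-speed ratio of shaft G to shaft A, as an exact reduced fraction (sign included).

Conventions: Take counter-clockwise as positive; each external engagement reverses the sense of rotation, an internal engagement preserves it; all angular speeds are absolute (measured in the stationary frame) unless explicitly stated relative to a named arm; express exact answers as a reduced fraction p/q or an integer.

class = fixed-axis compound train [6 meshes; 6 ratios multiply, 6 sense flips]
mesh 1 [26T→73T]: running ratio 26/73, sense −
mesh 2 [24T→24T]: running ratio 26/73, sense +
mesh 3 [28T→14T]: running ratio 52/73, sense −
mesh 4 [34T→34T]: running ratio 52/73, sense +
mesh 5 [46T→54T]: running ratio 1196/1971, sense −
mesh 6 [79T→79T]: running ratio 1196/1971, sense +
ω_out/ω_in = 1196/1971

1196/1971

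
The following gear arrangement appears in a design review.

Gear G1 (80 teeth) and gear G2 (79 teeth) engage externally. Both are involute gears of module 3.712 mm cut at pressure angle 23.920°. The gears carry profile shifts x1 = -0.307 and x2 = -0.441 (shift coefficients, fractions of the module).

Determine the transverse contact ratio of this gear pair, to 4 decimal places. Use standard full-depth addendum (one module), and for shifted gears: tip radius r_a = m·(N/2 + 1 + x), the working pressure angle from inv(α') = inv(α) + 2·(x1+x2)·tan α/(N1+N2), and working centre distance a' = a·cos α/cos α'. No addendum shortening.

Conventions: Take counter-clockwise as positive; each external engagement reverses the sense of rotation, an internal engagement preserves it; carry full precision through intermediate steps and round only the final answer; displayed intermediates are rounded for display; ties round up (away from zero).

1.7118

class = single-mesh tooth geometry [involute pair 80T × 79T, m = 3.712]
base radii: r_b1 = 135.727421, r_b2 = 134.030828
tip radii: r_a1 = 151.052416, r_a2 = 148.699008
inv(α') = inv(23.920°) + 2·(-0.307-0.441)·tan α/(80+79) = 0.02190059  ⇒  α' = 22.62812°
a' = a·cos α / cos α' = 295.1040·cos 23.920°/cos 22.62812° = 292.255661
action lengths: √(r_a1²−r_b1²) = 66.294039, √(r_a2²−r_b2²) = 64.398231
base pitch p_b = π·m·cos α = 10.660007
CR = (66.294039 + 64.398231 − 292.255661·sin 22.62812°)/10.660007 = 1.711758
contact ratio ≈ 1.7118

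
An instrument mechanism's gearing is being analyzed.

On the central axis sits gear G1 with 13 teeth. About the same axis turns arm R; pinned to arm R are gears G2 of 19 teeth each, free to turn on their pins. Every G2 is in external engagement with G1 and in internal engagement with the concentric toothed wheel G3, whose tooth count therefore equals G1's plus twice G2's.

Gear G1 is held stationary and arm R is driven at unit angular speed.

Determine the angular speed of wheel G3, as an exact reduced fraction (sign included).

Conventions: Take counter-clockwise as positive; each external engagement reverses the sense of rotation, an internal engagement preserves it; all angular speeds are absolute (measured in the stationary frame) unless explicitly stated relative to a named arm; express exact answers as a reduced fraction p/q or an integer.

64/51

topology: planetary set — G1 13T / G2 19T / G3 51T, arm = carrier (Willis)
ring teeth: 13 + 2·19 = 51
13(ω_sun−ω_arm) = −51(ω_ring−ω_arm),  ω_sun = 0, ω_arm = 1
ω_ring = 1 − (13/51)(0−1) = 64/51
exact speed ratio = 64/51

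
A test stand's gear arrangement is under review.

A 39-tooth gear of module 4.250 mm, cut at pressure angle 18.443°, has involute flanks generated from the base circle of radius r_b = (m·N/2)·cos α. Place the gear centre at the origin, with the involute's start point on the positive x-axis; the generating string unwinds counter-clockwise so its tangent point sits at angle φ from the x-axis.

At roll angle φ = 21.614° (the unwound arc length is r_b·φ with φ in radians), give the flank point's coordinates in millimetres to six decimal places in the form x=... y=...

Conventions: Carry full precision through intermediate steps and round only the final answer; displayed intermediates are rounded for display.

class = single-mesh tooth geometry [base-circle involute, m = 4.250, 39T]
pitch radius r_p = m·N/2 = 4.250·39/2 = 82.875000
base radius r_b = r_p·cos α = 82.875000·cos 18.443° = 78.618445
roll angle φ = 21.614° = 0.37723546 rad
x = r_b·(cos φ + φ·sin φ) = 84.014960
y = r_b·(sin φ − φ·cos φ) = 1.386909

x=84.014960 y=1.386909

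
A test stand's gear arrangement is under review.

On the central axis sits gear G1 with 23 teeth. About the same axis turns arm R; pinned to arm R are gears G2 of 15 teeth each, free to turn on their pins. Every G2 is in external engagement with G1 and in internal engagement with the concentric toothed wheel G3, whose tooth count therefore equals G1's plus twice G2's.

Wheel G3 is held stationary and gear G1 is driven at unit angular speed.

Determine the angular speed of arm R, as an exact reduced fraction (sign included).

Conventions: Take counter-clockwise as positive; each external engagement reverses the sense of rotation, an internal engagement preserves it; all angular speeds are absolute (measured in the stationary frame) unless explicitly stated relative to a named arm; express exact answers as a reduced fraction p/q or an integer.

recognized (axles ride arm R): planetary set, 23/15/53 teeth
ring teeth: 23 + 2·15 = 53
23(ω_sun−ω_arm) = −53(ω_ring−ω_arm),  ω_ring = 0, ω_sun = 1
23(1−ω_arm) = −53(0−ω_arm)  ⇒  76·ω_arm = 23  ⇒  ω_arm = 23/76
exact speed ratio = 23/76

23/76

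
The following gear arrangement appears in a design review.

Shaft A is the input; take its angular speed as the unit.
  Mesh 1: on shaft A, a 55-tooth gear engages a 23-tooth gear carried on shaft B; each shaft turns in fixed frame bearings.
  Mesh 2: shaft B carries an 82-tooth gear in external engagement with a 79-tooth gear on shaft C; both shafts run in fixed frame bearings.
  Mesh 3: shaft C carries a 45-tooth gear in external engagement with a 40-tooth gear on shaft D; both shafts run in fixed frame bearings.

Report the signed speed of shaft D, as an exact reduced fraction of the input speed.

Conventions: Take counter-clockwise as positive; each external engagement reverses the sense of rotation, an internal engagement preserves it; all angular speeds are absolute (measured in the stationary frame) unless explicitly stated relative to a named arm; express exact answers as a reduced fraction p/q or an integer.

-20295/7268

3-mesh fixed-axis compound train (all bearings frame-fixed)
mesh 1 [55T→23T]: |ω|/ω_in = 1×55/23 = 55/23, sense flips to −
mesh 2 [82T→79T]: |ω|/ω_in = (55/23)×82/79 = 4510/1817, sense flips to +
mesh 3 [45T→40T]: |ω|/ω_in = (4510/1817)×45/40 = 20295/7268, sense flips to −
signed output speed (× input speed) = -20295/7268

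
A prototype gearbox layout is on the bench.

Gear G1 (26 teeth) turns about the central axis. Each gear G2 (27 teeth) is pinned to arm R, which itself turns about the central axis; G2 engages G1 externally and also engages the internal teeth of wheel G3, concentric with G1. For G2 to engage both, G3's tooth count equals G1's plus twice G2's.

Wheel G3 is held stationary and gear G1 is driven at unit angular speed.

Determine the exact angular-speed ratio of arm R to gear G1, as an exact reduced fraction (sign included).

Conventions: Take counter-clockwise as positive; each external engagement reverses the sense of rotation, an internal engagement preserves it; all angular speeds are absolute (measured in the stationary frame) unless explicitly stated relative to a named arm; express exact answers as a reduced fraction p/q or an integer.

topology: planetary set — G1 26T / G2 27T / G3 80T, arm = carrier (Willis)
ring teeth: 26 + 2·27 = 80
26(ω_sun−ω_arm) = −80(ω_ring−ω_arm),  ω_ring = 0, ω_sun = 1
26(1−ω_arm) = −80(0−ω_arm)  ⇒  106·ω_arm = 26  ⇒  ω_arm = 13/53
ω_out/ω_in = 13/53

13/53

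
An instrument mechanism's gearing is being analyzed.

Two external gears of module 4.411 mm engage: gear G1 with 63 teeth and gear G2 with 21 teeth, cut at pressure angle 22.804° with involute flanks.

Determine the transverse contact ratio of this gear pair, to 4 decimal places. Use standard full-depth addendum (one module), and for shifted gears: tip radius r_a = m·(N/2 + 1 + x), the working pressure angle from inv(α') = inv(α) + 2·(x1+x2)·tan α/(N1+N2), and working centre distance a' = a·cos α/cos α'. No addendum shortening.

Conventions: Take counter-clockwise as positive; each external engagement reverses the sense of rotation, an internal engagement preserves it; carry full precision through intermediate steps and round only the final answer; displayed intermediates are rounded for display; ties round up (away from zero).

single-mesh involute tooth geometry (63T engaging 21T at module 4.411)
base radii: r_b1 = 128.085899, r_b2 = 42.695300
tip radii: r_a1 = 143.357500, r_a2 = 50.726500
no profile shift: α' = α, a' = a
action lengths: √(r_a1²−r_b1²) = 64.384589, √(r_a2²−r_b2²) = 27.391407
base pitch p_b = π·m·cos α = 12.774404
CR = (64.384589 + 27.391407 − 185.262000·sin 22.80400°)/12.774404 = 1.563451
contact ratio ≈ 1.5635

1.5635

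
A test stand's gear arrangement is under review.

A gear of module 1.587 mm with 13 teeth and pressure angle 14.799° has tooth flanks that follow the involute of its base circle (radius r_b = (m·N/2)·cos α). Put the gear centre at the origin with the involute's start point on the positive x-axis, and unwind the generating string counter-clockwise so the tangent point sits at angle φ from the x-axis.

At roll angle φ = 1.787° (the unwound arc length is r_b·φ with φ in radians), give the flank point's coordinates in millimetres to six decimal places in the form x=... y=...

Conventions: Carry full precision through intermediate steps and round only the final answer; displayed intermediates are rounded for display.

x=9.978162 y=0.000101

single-mesh involute tooth geometry (13T wheel at module 1.587)
pitch radius r_p = m·N/2 = 1.587·13/2 = 10.315500
base radius r_b = r_p·cos α = 10.315500·cos 14.799° = 9.973313
roll angle φ = 1.787° = 0.03118903 rad
x = r_b·(cos φ + φ·sin φ) = 9.978162
y = r_b·(sin φ − φ·cos φ) = 0.000101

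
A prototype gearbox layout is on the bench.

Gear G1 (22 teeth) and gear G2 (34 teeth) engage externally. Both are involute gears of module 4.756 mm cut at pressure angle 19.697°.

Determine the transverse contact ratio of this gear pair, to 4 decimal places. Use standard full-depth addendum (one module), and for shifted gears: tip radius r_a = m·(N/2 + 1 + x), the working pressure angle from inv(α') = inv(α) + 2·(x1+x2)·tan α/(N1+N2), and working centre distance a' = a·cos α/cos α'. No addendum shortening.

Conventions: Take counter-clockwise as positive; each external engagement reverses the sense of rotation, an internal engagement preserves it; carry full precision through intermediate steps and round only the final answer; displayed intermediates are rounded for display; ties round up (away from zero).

1.6433

recognized (one external pair, fixed centres): single-mesh tooth geometry, m = 4.756, N1 = 22, N2 = 34
base radii: r_b1 = 49.254896, r_b2 = 76.121203
tip radii: r_a1 = 57.072000, r_a2 = 85.608000
no profile shift: α' = α, a' = a
action lengths: √(r_a1²−r_b1²) = 28.829991, √(r_a2²−r_b2²) = 39.170040
base pitch p_b = π·m·cos α = 14.067166
CR = (28.829991 + 39.170040 − 133.168000·sin 19.69700°)/14.067166 = 1.643280
contact ratio ≈ 1.6433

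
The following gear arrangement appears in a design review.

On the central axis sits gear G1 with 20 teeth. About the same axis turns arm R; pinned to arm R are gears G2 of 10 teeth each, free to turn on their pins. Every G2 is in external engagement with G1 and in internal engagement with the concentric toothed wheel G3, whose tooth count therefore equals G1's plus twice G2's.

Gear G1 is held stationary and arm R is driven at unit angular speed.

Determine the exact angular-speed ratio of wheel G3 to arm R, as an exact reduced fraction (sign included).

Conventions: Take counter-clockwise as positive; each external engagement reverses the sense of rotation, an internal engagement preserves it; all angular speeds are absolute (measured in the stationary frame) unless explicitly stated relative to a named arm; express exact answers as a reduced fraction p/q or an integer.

recognized (axles ride arm R): planetary set, 20/10/40 teeth
ring teeth: 20 + 2·10 = 40
20(ω_sun−ω_arm) = −40(ω_ring−ω_arm),  ω_sun = 0, ω_arm = 1
ω_ring = 1 − (20/40)(0−1) = 3/2
ω_out/ω_in = 3/2

3/2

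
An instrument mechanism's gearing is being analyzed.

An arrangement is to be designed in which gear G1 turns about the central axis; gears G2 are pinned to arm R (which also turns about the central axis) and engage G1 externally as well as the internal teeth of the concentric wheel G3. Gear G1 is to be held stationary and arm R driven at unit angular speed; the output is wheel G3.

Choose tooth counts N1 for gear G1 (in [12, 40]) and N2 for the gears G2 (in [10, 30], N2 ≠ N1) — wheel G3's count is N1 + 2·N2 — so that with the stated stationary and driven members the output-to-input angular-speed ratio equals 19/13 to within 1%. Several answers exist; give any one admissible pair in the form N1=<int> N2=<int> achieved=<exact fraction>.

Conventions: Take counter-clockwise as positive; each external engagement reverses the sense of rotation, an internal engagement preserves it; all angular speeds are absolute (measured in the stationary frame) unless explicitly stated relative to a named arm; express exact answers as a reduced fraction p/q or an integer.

N1=24 N2=14 achieved=19/13

topology: planetary set — design target 19/13, arm = carrier (Willis)
Willis with ω_sun = 0: ω_ring/ω_arm = (N1+N3)/N3; set equal to 19/13  ⇒  N3/N1 = 1/(19/13 − 1) = 13/6
N3 = N1 + 2·N2  ⇒  N2/N1 = (N3/N1 − 1)/2 = (13/6 − 1)/2 = 7/12
smallest multiple with N1 ≥ 12 and N2 ≥ 10: k = 2  ⇒  N1 = 2·12 = 24, N2 = 2·7 = 14 (N1 ≤ 40, N2 ≤ 30, N2 ≠ N1 ✓), N3 = 24 + 2·14 = 52
check: (N1+N3)/N3 with N1 = 24, N3 = 52 gives 19/13; |achieved − target| = 0 ≤ 19/1300 ✓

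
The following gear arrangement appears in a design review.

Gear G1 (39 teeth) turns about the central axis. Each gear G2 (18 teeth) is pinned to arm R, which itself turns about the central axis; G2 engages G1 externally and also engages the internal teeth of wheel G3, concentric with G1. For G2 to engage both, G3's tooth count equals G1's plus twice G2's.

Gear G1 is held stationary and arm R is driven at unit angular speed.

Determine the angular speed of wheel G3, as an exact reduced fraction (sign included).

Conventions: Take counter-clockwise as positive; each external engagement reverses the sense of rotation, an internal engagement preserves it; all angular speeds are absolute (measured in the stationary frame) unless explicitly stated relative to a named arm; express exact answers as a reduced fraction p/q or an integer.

class = planetary set [G3 = 39+2·18 = 75; Willis about the carrier]
ring teeth: 39 + 2·18 = 75
39(ω_sun−ω_arm) = −75(ω_ring−ω_arm),  ω_sun = 0, ω_arm = 1
ω_ring = 1 − (39/75)(0−1) = 38/25
exact speed ratio = 38/25

38/25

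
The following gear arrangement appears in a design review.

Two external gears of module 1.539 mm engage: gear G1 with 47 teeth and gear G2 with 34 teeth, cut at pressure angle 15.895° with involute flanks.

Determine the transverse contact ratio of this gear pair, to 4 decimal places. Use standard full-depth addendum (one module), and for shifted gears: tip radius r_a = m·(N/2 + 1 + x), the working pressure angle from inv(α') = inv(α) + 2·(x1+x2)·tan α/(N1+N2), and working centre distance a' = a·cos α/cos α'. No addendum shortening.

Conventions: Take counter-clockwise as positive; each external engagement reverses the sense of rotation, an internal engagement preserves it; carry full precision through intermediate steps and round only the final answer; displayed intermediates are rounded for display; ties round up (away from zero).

1.9503

class = single-mesh tooth geometry [involute pair 47T × 34T, m = 1.539]
base radii: r_b1 = 34.783682, r_b2 = 25.162663
tip radii: r_a1 = 37.705500, r_a2 = 27.702000
no profile shift: α' = α, a' = a
action lengths: √(r_a1²−r_b1²) = 14.553358, √(r_a2²−r_b2²) = 11.586250
base pitch p_b = π·m·cos α = 4.650049
CR = (14.553358 + 11.586250 − 62.329500·sin 15.89500°)/4.650049 = 1.950323
contact ratio ≈ 1.9503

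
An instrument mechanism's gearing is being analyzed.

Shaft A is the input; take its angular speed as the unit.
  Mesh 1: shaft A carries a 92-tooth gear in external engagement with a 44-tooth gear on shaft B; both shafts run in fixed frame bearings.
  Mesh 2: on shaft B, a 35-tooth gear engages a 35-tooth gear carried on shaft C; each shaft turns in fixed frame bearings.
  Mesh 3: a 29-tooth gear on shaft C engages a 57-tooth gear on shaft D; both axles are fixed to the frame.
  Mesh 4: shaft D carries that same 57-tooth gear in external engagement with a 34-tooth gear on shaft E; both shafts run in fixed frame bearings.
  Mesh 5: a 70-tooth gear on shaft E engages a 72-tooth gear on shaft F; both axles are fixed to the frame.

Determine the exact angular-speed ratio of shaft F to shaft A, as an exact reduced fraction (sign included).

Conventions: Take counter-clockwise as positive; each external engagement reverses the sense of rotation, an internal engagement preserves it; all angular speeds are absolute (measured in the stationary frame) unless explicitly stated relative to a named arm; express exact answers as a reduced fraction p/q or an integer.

-23345/13464

class = fixed-axis compound train [5 meshes; 5 ratios multiply, 5 sense flips]
mesh 1 [92T→44T]: running ratio 23/11, sense −
mesh 2 [35T→35T]: running ratio 23/11, sense +
mesh 3 [29T→57T]: running ratio 667/627, sense −
mesh 4 [57T→34T]: running ratio 667/374, sense +
mesh 5 [70T→72T]: running ratio 23345/13464, sense −
ω_out/ω_in = -23345/13464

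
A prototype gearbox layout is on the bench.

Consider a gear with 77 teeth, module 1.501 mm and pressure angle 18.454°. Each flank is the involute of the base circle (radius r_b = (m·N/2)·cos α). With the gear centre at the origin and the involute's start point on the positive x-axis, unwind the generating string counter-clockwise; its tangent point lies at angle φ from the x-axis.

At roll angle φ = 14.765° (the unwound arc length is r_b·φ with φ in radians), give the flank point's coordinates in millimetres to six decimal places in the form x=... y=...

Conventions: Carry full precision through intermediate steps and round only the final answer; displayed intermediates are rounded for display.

single-mesh involute tooth geometry (77T wheel at module 1.501)
pitch radius r_p = m·N/2 = 1.501·77/2 = 57.788500
base radius r_b = r_p·cos α = 57.788500·cos 18.454° = 54.816905
roll angle φ = 14.765° = 0.25769786 rad
x = r_b·(cos φ + φ·sin φ) = 56.606944
y = r_b·(sin φ − φ·cos φ) = 0.310627

x=56.606944 y=0.310627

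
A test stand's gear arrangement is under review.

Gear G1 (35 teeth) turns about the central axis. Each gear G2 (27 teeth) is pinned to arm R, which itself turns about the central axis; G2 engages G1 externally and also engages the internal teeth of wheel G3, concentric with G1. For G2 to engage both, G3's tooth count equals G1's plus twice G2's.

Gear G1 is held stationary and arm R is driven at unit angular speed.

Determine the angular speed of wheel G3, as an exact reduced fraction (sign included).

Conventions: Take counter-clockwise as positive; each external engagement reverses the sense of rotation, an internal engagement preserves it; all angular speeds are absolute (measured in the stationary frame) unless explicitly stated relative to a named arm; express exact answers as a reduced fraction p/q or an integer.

124/89

planetary set (35T centre, 27T on arm, 89T internal) — Willis relation
ring teeth: 35 + 2·27 = 89
35(ω_sun−ω_arm) = −89(ω_ring−ω_arm),  ω_sun = 0, ω_arm = 1
ω_ring = 1 − (35/89)(0−1) = 124/89
exact speed ratio = 124/89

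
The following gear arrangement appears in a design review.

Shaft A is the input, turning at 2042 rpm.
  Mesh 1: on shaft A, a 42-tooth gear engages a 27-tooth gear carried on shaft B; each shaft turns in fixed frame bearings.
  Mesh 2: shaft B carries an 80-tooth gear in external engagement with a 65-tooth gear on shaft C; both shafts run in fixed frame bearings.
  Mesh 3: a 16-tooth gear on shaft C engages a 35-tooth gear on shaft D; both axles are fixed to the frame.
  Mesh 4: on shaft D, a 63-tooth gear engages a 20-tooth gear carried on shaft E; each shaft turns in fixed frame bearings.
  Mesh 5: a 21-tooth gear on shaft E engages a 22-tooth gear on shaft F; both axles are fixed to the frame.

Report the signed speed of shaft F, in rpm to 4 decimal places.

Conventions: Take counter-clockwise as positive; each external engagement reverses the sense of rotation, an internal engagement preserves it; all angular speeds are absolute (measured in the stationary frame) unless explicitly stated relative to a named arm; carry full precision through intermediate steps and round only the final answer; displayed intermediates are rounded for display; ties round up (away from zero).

recognized (6 fixed axles, 5 meshes): fixed-axis compound train
mesh 1 [42T→27T]: ω = 2042.0000×42/27 = 3176.4444 rpm, sense flips to −
mesh 2 [80T→65T]: ω = 3176.4444×80/65 = 3909.4701 rpm, sense flips to +
mesh 3 [16T→35T]: ω = 3909.4701×16/35 = 1787.1863 rpm, sense flips to −
mesh 4 [63T→20T]: ω = 1787.1863×63/20 = 5629.6369 rpm, sense flips to +
mesh 5 [21T→22T]: ω = 5629.6369×21/22 = 5373.7443 rpm, sense flips to −
signed output speed = -5373.7443 rpm

-5373.7443 rpm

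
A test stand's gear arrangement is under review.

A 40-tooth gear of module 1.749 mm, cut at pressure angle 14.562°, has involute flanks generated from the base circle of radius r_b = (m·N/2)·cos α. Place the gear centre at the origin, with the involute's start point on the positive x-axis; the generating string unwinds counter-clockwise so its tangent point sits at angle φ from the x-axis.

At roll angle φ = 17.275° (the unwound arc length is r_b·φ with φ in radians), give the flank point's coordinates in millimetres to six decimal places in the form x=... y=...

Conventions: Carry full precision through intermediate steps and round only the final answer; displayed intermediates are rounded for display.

topology: single-mesh involute geometry — m = 1.749, N = 40
pitch radius r_p = m·N/2 = 1.749·40/2 = 34.980000
base radius r_b = r_p·cos α = 34.980000·cos 14.562° = 33.856307
roll angle φ = 17.275° = 0.30150563 rad
x = r_b·(cos φ + φ·sin φ) = 35.360375
y = r_b·(sin φ − φ·cos φ) = 0.306515

x=35.360375 y=0.306515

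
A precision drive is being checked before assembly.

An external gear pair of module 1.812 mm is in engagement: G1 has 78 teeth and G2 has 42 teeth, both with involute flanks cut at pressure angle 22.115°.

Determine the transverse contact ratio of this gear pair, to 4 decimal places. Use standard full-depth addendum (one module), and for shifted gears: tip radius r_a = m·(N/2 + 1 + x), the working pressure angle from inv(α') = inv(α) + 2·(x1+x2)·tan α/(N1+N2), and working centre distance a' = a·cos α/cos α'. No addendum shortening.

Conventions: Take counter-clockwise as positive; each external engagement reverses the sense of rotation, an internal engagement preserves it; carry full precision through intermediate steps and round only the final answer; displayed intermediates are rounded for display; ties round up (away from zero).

recognized (one external pair, fixed centres): single-mesh tooth geometry, m = 1.812, N1 = 78, N2 = 42
base radii: r_b1 = 65.468963, r_b2 = 35.252518
tip radii: r_a1 = 72.480000, r_a2 = 39.864000
no profile shift: α' = α, a' = a
action lengths: √(r_a1²−r_b1²) = 31.099282, √(r_a2²−r_b2²) = 18.611783
base pitch p_b = π·m·cos α = 5.273764
CR = (31.099282 + 18.611783 − 108.720000·sin 22.11500°)/5.273764 = 1.665147
contact ratio ≈ 1.6651

1.6651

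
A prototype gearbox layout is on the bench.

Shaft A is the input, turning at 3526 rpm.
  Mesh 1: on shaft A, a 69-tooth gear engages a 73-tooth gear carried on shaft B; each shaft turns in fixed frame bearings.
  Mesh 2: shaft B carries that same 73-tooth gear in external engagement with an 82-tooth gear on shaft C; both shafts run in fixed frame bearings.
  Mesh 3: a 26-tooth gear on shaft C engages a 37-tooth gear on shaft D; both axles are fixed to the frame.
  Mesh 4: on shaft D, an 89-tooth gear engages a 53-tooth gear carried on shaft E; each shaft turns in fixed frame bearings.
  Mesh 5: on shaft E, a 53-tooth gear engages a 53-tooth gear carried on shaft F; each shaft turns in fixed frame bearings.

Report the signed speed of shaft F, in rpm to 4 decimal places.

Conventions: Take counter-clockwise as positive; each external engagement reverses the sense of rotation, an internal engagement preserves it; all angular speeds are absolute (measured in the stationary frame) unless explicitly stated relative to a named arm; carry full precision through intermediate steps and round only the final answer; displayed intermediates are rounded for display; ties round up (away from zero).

5-mesh fixed-axis compound train (all bearings frame-fixed)
mesh 1 [69T→73T]: ω = 3526.0000×69/73 = 3332.7945 rpm, sense flips to −
mesh 2 [73T→82T]: ω = 3332.7945×73/82 = 2967.0000 rpm, sense flips to +
mesh 3 [26T→37T]: ω = 2967.0000×26/37 = 2084.9189 rpm, sense flips to −
mesh 4 [89T→53T]: ω = 2084.9189×89/53 = 3501.0903 rpm, sense flips to +
mesh 5 [53T→53T]: ω = 3501.0903×53/53 = 3501.0903 rpm, sense flips to −
signed output speed = -3501.0903 rpm

-3501.0903 rpm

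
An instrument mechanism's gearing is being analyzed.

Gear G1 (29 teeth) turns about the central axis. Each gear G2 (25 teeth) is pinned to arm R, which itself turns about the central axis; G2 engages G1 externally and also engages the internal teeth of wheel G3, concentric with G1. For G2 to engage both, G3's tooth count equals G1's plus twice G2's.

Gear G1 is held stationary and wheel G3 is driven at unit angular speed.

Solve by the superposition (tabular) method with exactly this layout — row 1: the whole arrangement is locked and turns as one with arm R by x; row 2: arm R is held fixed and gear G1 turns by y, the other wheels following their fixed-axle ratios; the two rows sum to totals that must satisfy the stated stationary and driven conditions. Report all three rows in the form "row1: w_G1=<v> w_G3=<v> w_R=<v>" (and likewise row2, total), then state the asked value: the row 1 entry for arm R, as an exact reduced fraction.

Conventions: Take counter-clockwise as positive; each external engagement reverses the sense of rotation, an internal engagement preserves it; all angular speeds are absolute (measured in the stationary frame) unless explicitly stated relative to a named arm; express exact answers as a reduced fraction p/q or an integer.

row1: w_G1=79/108 w_G3=79/108 w_R=79/108
row2: w_G1=-79/108 w_G3=29/108 w_R=0
total: w_G1=0 w_G3=1 w_R=79/108
asked value: 79/108

planetary set (29T centre, 25T on arm, 79T internal) — Willis relation
superposition row 1 [locked train]: every member turns x
row 2 (arm held, sun turns y): ω_ring = −(29/79)·y, ω_arm = 0
boundary: total ω_sun = x + y = 0 and total ω_ring = x − (29/79)·y = 1  ⇒  y = -79/108, x = 79/108
row 2 ring = −(29/79)·(-79/108) = 29/108
totals (row 1 + row 2): sun 79/108 + (-79/108) = 0, ring 79/108 + 29/108 = 1, arm 79/108 + 0 = 79/108
asked cell (row1, arm) = 79/108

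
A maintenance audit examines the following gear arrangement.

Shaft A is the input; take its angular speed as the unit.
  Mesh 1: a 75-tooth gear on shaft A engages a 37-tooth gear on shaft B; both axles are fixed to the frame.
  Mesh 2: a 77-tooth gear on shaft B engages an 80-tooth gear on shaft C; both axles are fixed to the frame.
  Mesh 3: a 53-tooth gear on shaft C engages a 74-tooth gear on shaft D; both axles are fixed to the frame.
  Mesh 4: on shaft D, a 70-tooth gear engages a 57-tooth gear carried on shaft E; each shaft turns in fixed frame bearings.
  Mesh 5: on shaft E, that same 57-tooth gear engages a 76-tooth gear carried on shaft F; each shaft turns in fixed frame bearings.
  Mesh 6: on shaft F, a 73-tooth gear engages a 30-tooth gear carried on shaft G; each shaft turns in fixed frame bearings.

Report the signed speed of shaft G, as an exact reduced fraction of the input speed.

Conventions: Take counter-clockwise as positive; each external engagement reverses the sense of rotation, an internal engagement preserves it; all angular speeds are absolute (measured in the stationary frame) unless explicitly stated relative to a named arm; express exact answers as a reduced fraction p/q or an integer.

10426955/3329408

6-mesh fixed-axis compound train (all bearings frame-fixed)
mesh 1 [75T→37T]: |ω|/ω_in = 1×75/37 = 75/37, sense flips to −
mesh 2 [77T→80T]: |ω|/ω_in = (75/37)×77/80 = 1155/592, sense flips to +
mesh 3 [53T→74T]: |ω|/ω_in = (1155/592)×53/74 = 61215/43808, sense flips to −
mesh 4 [70T→57T]: |ω|/ω_in = (61215/43808)×70/57 = 714175/416176, sense flips to +
mesh 5 [57T→76T]: |ω|/ω_in = (714175/416176)×57/76 = 2142525/1664704, sense flips to −
mesh 6 [73T→30T]: |ω|/ω_in = (2142525/1664704)×73/30 = 10426955/3329408, sense flips to +
signed output speed (× input speed) = 10426955/3329408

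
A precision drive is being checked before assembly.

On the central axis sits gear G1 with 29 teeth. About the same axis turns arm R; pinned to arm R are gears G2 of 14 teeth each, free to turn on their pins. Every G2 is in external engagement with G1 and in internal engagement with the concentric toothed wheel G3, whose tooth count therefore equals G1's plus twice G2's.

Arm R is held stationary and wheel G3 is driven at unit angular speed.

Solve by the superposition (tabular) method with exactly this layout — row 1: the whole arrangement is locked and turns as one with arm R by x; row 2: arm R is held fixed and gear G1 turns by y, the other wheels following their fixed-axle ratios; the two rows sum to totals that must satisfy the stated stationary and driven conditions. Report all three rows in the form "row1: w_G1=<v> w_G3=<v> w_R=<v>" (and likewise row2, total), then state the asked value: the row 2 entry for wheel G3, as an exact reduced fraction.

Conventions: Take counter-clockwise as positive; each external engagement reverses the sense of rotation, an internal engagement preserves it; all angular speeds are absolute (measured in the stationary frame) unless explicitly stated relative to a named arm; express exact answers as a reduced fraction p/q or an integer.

planetary set (29T centre, 14T on arm, 57T internal) — Willis relation
superposition row 1 [locked train]: every member turns x
superposition row 2 [arm held]: sun y, ring −(29/57)·y, arm 0
boundary: total ω_arm = x = 0 and total ω_ring = x − (29/57)·y = 1  ⇒  y = -57/29, x = 0
row 2 ring = −(29/57)·(-57/29) = 1
totals (row 1 + row 2): sun 0 + (-57/29) = -57/29, ring 0 + 1 = 1, arm 0 + 0 = 0
asked cell (row2, ring) = 1

row1: w_G1=0 w_G3=0 w_R=0
row2: w_G1=-57/29 w_G3=1 w_R=0
total: w_G1=-57/29 w_G3=1 w_R=0
asked value: 1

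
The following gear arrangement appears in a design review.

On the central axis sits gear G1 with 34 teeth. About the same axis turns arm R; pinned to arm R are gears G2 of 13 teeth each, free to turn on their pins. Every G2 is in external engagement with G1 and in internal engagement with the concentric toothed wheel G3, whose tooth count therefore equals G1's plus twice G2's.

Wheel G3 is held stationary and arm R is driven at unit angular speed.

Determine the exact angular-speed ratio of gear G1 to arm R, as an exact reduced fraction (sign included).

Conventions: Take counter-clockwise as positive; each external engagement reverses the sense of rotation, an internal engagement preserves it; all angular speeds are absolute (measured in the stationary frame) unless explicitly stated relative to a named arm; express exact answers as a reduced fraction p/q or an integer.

recognized (axles ride arm R): planetary set, 34/13/60 teeth
ring teeth: 34 + 2·13 = 60
34(ω_sun−ω_arm) = −60(ω_ring−ω_arm),  ω_ring = 0, ω_arm = 1
ω_sun = 1 − (60/34)(0−1) = 47/17
ω_out/ω_in = 47/17

47/17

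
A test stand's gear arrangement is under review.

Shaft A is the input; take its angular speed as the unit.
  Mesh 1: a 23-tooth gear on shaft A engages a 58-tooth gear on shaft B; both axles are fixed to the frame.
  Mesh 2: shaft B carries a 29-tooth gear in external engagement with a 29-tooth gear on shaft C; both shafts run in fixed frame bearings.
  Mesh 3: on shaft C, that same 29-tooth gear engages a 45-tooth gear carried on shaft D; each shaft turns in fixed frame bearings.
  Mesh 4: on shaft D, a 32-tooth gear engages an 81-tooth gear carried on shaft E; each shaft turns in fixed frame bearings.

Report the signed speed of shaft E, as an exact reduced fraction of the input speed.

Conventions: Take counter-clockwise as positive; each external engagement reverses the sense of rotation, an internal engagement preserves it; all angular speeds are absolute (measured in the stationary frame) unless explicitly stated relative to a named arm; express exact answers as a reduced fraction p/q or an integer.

4-mesh fixed-axis compound train (all bearings frame-fixed)
mesh 1 [23T→58T]: |ω|/ω_in = 1×23/58 = 23/58, sense flips to −
mesh 2 [29T→29T]: |ω|/ω_in = (23/58)×29/29 = 23/58, sense flips to +
mesh 3 [29T→45T]: |ω|/ω_in = (23/58)×29/45 = 23/90, sense flips to −
mesh 4 [32T→81T]: |ω|/ω_in = (23/90)×32/81 = 368/3645, sense flips to +
signed output speed (× input speed) = 368/3645

368/3645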